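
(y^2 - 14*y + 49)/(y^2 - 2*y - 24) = (-y^2 + 14*y - 49)/(-y^2 + 2*y + 24)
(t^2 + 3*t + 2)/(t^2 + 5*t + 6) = (t + 1)/(t + 3)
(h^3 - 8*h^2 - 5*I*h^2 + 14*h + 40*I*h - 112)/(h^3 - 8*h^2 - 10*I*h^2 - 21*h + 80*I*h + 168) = (h + 2*I)/(h - 3*I)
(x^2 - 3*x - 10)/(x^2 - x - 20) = (x + 2)/(x + 4)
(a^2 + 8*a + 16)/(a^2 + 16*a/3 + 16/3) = 3*(a + 4)/(3*a + 4)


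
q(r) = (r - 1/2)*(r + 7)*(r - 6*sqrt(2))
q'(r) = (r - 1/2)*(r + 7) + (r - 1/2)*(r - 6*sqrt(2)) + (r + 7)*(r - 6*sqrt(2))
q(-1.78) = 122.17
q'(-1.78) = -42.08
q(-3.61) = 168.52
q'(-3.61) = -5.22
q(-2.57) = 150.35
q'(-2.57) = -28.64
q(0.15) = 20.86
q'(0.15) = -59.18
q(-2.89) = 158.49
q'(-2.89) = -22.12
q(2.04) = -89.73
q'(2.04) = -54.27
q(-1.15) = 93.00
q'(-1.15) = -50.12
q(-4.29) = 165.83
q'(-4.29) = 13.59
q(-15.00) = -2912.17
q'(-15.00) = 675.90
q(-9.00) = -332.22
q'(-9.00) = 220.08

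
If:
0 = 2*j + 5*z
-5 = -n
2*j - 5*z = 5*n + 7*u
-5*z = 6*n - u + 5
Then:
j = 15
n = 5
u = 5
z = -6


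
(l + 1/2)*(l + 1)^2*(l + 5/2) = l^4 + 5*l^3 + 33*l^2/4 + 11*l/2 + 5/4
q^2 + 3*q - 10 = (q - 2)*(q + 5)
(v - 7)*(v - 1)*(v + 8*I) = v^3 - 8*v^2 + 8*I*v^2 + 7*v - 64*I*v + 56*I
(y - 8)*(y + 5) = y^2 - 3*y - 40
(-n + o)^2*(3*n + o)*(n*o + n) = 3*n^4*o + 3*n^4 - 5*n^3*o^2 - 5*n^3*o + n^2*o^3 + n^2*o^2 + n*o^4 + n*o^3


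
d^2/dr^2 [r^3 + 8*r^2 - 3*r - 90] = 6*r + 16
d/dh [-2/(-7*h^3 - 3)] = -42*h^2/(7*h^3 + 3)^2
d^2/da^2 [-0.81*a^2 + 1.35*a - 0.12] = -1.62000000000000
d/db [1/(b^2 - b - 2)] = (1 - 2*b)/(-b^2 + b + 2)^2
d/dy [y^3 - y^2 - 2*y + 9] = 3*y^2 - 2*y - 2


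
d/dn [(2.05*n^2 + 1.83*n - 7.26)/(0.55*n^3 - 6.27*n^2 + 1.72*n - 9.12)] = (-1.1275*n^4 - 2.013*n^3 + 26.9791*n^2 - 128.4324*n - 4.2024)/(0.3025*n^6 - 6.897*n^5 + 41.2049*n^4 - 31.6008*n^3 + 117.3232*n^2 - 31.3728*n + 83.1744)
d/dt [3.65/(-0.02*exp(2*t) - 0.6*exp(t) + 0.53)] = (0.146*exp(t) + 2.19)*exp(t)/(0.02*exp(2*t) + 0.6*exp(t) - 0.53)^2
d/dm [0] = 0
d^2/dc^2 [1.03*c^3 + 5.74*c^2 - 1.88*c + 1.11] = 6.18*c + 11.48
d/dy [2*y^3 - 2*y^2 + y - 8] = 6*y^2 - 4*y + 1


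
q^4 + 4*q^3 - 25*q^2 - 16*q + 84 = (q - 3)*(q - 2)*(q + 2)*(q + 7)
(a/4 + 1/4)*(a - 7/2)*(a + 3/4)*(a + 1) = a^4/4 - 3*a^3/16 - 57*a^2/32 - 2*a - 21/32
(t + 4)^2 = t^2 + 8*t + 16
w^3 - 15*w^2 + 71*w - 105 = (w - 7)*(w - 5)*(w - 3)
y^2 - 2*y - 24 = (y - 6)*(y + 4)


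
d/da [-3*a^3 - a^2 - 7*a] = -9*a^2 - 2*a - 7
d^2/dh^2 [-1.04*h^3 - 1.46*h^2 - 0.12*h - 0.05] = -6.24*h - 2.92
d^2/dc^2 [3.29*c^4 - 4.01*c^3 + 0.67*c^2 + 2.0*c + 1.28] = 39.48*c^2 - 24.06*c + 1.34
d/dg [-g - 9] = -1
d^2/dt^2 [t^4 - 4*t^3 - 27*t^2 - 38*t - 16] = 12*t^2 - 24*t - 54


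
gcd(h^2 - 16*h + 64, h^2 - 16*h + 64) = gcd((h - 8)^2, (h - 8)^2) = h^2 - 16*h + 64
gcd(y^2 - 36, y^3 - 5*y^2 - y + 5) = 1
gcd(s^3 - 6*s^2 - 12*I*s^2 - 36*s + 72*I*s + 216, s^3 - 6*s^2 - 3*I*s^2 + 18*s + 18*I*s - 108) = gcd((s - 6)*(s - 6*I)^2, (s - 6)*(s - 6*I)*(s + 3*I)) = s^2 + s*(-6 - 6*I) + 36*I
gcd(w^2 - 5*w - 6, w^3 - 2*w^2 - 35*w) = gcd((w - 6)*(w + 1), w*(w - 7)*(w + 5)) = 1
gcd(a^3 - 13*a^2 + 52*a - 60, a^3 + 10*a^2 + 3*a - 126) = 1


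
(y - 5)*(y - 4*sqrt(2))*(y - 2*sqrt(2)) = y^3 - 6*sqrt(2)*y^2 - 5*y^2 + 16*y + 30*sqrt(2)*y - 80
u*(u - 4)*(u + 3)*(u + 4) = u^4 + 3*u^3 - 16*u^2 - 48*u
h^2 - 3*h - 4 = (h - 4)*(h + 1)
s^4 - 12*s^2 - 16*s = s*(s - 4)*(s + 2)^2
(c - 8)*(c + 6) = c^2 - 2*c - 48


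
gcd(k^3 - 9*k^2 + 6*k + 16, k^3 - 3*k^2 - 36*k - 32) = k^2 - 7*k - 8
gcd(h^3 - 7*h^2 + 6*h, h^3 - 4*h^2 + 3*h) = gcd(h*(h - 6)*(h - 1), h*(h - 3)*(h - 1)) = h^2 - h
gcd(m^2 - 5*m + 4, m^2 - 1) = m - 1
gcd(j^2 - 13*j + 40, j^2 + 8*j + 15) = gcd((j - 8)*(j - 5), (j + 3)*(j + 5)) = 1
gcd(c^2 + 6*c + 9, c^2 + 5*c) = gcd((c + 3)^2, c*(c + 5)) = 1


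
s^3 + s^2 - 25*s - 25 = (s - 5)*(s + 1)*(s + 5)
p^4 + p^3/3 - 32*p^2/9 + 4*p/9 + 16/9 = (p - 4/3)*(p - 1)*(p + 2/3)*(p + 2)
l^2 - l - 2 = (l - 2)*(l + 1)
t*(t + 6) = t^2 + 6*t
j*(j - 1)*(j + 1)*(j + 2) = j^4 + 2*j^3 - j^2 - 2*j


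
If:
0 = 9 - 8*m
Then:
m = 9/8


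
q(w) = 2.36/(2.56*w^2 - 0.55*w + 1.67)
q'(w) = 2.36*(0.55 - 5.12*w)/(2.56*w^2 - 0.55*w + 1.67)^2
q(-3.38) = 0.07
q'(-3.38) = 0.04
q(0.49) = 1.17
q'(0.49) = -1.14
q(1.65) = 0.31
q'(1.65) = -0.31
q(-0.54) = 0.87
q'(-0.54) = 1.06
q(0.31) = 1.35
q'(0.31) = -0.80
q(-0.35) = 1.08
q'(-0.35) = 1.17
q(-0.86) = 0.58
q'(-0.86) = 0.72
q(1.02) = 0.63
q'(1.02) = -0.77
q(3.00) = 0.10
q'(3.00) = -0.07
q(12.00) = 0.01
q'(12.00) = -0.00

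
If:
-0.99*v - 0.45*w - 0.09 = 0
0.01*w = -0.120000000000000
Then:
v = 5.36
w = -12.00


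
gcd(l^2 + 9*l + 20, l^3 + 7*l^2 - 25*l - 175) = l + 5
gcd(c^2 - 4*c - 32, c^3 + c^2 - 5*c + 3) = 1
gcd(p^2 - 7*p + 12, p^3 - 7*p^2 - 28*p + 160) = p - 4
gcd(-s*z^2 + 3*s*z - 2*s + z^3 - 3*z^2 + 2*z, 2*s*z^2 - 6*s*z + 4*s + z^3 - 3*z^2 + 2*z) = z^2 - 3*z + 2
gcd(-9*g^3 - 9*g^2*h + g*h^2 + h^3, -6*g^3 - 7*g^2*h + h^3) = 3*g^2 + 2*g*h - h^2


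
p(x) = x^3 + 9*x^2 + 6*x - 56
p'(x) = 3*x^2 + 18*x + 6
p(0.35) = -52.75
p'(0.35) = 12.67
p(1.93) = -3.71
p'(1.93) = 51.91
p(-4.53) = 8.55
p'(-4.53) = -13.98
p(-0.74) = -55.92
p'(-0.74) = -5.68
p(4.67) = 270.15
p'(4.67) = 155.49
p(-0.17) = -56.76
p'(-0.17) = 3.03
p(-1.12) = -52.84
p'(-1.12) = -10.40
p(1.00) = -40.00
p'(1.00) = 27.00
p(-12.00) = -560.00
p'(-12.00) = 222.00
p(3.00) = 70.00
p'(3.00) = 87.00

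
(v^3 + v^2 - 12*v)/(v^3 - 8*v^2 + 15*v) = (v + 4)/(v - 5)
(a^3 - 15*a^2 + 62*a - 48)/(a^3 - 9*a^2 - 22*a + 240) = (a - 1)/(a + 5)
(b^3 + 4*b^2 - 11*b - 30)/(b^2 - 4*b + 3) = (b^2 + 7*b + 10)/(b - 1)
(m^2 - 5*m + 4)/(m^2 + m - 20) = (m - 1)/(m + 5)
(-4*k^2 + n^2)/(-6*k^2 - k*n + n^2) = (2*k - n)/(3*k - n)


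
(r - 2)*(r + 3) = r^2 + r - 6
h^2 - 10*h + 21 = (h - 7)*(h - 3)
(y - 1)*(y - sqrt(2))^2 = y^3 - 2*sqrt(2)*y^2 - y^2 + 2*y + 2*sqrt(2)*y - 2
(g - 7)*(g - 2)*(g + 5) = g^3 - 4*g^2 - 31*g + 70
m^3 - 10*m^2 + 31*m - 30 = (m - 5)*(m - 3)*(m - 2)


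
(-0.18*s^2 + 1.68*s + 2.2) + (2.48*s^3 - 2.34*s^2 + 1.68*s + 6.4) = 2.48*s^3 - 2.52*s^2 + 3.36*s + 8.6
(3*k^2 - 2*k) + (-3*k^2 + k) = -k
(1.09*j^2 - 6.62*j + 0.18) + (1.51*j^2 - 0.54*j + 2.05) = 2.6*j^2 - 7.16*j + 2.23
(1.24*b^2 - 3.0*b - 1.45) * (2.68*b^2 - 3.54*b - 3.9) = 3.3232*b^4 - 12.4296*b^3 + 1.898*b^2 + 16.833*b + 5.655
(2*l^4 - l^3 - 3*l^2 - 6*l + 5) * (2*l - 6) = 4*l^5 - 14*l^4 + 6*l^2 + 46*l - 30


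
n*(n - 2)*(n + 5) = n^3 + 3*n^2 - 10*n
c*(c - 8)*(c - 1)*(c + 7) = c^4 - 2*c^3 - 55*c^2 + 56*c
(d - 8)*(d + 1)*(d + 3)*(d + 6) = d^4 + 2*d^3 - 53*d^2 - 198*d - 144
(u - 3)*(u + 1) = u^2 - 2*u - 3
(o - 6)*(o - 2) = o^2 - 8*o + 12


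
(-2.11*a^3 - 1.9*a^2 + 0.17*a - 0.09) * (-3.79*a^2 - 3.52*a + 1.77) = 7.9969*a^5 + 14.6282*a^4 + 2.309*a^3 - 3.6203*a^2 + 0.6177*a - 0.1593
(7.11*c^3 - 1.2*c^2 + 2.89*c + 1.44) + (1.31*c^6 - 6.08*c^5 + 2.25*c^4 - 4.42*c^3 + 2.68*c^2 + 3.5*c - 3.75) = 1.31*c^6 - 6.08*c^5 + 2.25*c^4 + 2.69*c^3 + 1.48*c^2 + 6.39*c - 2.31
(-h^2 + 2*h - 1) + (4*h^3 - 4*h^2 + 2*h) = 4*h^3 - 5*h^2 + 4*h - 1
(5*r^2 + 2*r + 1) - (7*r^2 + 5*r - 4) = -2*r^2 - 3*r + 5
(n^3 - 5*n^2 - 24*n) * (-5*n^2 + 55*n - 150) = -5*n^5 + 80*n^4 - 305*n^3 - 570*n^2 + 3600*n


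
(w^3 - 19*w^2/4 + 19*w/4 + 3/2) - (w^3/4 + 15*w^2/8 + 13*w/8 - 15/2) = 3*w^3/4 - 53*w^2/8 + 25*w/8 + 9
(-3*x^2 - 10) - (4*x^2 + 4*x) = -7*x^2 - 4*x - 10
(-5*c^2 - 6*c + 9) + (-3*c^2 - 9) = -8*c^2 - 6*c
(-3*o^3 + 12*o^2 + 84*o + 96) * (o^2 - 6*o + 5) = -3*o^5 + 30*o^4 - 3*o^3 - 348*o^2 - 156*o + 480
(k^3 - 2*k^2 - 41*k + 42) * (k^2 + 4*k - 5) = k^5 + 2*k^4 - 54*k^3 - 112*k^2 + 373*k - 210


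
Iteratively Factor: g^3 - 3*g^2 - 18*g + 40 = (g + 4)*(g^2 - 7*g + 10) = (g - 5)*(g + 4)*(g - 2)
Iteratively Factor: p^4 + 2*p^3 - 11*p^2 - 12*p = (p - 3)*(p^3 + 5*p^2 + 4*p) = p*(p - 3)*(p^2 + 5*p + 4) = p*(p - 3)*(p + 4)*(p + 1)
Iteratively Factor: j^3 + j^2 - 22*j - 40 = (j - 5)*(j^2 + 6*j + 8) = (j - 5)*(j + 2)*(j + 4)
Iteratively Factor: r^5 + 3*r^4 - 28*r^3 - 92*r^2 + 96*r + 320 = (r - 2)*(r^4 + 5*r^3 - 18*r^2 - 128*r - 160) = (r - 5)*(r - 2)*(r^3 + 10*r^2 + 32*r + 32) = (r - 5)*(r - 2)*(r + 4)*(r^2 + 6*r + 8) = (r - 5)*(r - 2)*(r + 4)^2*(r + 2)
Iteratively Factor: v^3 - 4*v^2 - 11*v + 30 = (v - 2)*(v^2 - 2*v - 15) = (v - 2)*(v + 3)*(v - 5)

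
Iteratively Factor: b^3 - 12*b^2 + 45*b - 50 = (b - 2)*(b^2 - 10*b + 25) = (b - 5)*(b - 2)*(b - 5)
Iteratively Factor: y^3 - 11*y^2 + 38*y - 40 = (y - 5)*(y^2 - 6*y + 8) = (y - 5)*(y - 4)*(y - 2)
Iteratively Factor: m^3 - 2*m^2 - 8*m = (m)*(m^2 - 2*m - 8) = m*(m - 4)*(m + 2)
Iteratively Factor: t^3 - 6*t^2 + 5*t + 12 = (t + 1)*(t^2 - 7*t + 12) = (t - 3)*(t + 1)*(t - 4)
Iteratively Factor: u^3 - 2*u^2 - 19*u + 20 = (u + 4)*(u^2 - 6*u + 5) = (u - 1)*(u + 4)*(u - 5)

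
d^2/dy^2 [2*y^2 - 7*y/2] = 4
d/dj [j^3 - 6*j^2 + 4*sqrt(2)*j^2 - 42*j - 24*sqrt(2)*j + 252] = 3*j^2 - 12*j + 8*sqrt(2)*j - 42 - 24*sqrt(2)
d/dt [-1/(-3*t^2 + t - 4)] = (1 - 6*t)/(3*t^2 - t + 4)^2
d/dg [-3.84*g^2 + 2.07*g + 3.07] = 2.07 - 7.68*g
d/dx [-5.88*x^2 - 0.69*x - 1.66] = -11.76*x - 0.69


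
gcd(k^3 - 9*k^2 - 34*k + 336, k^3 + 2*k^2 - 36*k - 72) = k + 6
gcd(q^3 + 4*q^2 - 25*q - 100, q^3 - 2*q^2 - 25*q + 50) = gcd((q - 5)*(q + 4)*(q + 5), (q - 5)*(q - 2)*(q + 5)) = q^2 - 25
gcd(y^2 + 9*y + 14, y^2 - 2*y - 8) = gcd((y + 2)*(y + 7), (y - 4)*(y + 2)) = y + 2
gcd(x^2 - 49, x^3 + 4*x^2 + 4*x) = 1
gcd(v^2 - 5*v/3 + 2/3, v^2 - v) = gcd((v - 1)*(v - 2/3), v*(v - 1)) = v - 1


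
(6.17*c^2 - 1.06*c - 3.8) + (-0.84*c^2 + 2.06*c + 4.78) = 5.33*c^2 + 1.0*c + 0.98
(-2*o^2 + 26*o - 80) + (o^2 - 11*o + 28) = -o^2 + 15*o - 52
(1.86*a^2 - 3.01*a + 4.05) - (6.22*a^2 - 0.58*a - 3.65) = -4.36*a^2 - 2.43*a + 7.7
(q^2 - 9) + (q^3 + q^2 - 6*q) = q^3 + 2*q^2 - 6*q - 9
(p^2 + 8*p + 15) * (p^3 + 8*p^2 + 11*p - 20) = p^5 + 16*p^4 + 90*p^3 + 188*p^2 + 5*p - 300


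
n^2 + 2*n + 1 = (n + 1)^2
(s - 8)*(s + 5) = s^2 - 3*s - 40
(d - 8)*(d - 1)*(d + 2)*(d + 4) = d^4 - 3*d^3 - 38*d^2 - 24*d + 64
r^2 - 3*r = r*(r - 3)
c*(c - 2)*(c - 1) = c^3 - 3*c^2 + 2*c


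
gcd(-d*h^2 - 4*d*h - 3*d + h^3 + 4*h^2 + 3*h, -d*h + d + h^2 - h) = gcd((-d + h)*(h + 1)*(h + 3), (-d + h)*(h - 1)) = d - h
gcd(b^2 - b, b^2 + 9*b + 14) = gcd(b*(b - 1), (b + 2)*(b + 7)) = 1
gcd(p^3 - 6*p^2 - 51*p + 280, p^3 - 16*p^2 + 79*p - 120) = p^2 - 13*p + 40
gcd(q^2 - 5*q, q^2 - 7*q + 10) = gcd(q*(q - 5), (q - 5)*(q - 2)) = q - 5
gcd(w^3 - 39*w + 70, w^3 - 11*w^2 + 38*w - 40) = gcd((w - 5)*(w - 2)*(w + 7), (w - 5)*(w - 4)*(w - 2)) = w^2 - 7*w + 10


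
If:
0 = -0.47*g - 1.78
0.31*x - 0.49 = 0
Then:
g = -3.79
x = 1.58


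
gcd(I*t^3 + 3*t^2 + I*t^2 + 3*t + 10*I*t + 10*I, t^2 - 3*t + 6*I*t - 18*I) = 1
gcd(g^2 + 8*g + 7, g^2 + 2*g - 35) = g + 7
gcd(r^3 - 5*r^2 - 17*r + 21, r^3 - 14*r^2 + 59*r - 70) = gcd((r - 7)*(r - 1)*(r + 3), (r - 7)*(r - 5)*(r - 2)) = r - 7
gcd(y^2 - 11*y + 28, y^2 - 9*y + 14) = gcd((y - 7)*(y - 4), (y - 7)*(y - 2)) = y - 7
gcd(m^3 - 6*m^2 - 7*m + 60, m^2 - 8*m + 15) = m - 5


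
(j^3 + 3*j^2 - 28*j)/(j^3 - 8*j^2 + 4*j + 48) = j*(j + 7)/(j^2 - 4*j - 12)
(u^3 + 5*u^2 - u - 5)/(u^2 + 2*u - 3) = (u^2 + 6*u + 5)/(u + 3)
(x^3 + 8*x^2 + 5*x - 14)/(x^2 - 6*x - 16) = (x^2 + 6*x - 7)/(x - 8)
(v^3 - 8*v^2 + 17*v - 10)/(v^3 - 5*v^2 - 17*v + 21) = (v^2 - 7*v + 10)/(v^2 - 4*v - 21)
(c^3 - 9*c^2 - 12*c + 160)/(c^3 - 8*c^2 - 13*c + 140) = (c - 8)/(c - 7)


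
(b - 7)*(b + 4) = b^2 - 3*b - 28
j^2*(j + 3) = j^3 + 3*j^2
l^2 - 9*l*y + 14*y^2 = (l - 7*y)*(l - 2*y)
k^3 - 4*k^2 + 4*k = k*(k - 2)^2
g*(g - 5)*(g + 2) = g^3 - 3*g^2 - 10*g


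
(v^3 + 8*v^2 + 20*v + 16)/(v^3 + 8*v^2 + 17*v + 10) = (v^2 + 6*v + 8)/(v^2 + 6*v + 5)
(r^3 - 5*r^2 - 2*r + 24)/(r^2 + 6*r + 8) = (r^2 - 7*r + 12)/(r + 4)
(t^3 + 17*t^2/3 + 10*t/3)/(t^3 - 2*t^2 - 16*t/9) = 3*(t + 5)/(3*t - 8)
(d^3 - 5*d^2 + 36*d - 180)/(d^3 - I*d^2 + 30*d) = (d^2 + d*(-5 + 6*I) - 30*I)/(d*(d + 5*I))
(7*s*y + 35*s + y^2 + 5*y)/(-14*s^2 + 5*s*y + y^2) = (y + 5)/(-2*s + y)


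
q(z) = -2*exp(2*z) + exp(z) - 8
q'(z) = -4*exp(2*z) + exp(z)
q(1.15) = -24.79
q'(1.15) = -36.74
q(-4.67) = -7.99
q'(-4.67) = 0.01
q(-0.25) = -8.43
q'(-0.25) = -1.65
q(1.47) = -41.48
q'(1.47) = -71.31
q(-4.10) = -7.98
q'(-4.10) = 0.02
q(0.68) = -13.82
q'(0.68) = -13.61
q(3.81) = -4039.97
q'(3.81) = -8109.10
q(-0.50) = -8.13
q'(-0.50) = -0.86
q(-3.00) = -7.96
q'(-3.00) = 0.04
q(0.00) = -9.00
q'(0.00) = -3.00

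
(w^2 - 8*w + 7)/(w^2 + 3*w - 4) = (w - 7)/(w + 4)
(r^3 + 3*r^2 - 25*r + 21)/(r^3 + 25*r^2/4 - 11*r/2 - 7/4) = 4*(r - 3)/(4*r + 1)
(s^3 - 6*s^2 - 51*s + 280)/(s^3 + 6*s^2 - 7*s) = (s^2 - 13*s + 40)/(s*(s - 1))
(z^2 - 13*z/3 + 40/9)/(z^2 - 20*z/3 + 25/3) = (z - 8/3)/(z - 5)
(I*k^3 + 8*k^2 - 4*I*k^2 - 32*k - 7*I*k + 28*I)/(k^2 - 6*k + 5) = (I*k^3 + 4*k^2*(2 - I) - k*(32 + 7*I) + 28*I)/(k^2 - 6*k + 5)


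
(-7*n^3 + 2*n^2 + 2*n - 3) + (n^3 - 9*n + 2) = -6*n^3 + 2*n^2 - 7*n - 1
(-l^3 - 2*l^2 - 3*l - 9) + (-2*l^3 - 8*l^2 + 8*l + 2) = -3*l^3 - 10*l^2 + 5*l - 7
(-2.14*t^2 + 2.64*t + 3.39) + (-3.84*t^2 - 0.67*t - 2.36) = -5.98*t^2 + 1.97*t + 1.03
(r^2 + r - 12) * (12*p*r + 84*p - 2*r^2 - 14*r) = 12*p*r^3 + 96*p*r^2 - 60*p*r - 1008*p - 2*r^4 - 16*r^3 + 10*r^2 + 168*r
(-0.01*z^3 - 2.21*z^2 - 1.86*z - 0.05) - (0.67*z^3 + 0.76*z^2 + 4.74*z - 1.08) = -0.68*z^3 - 2.97*z^2 - 6.6*z + 1.03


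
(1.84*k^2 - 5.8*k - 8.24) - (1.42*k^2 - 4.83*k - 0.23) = 0.42*k^2 - 0.97*k - 8.01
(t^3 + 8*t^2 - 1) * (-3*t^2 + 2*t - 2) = -3*t^5 - 22*t^4 + 14*t^3 - 13*t^2 - 2*t + 2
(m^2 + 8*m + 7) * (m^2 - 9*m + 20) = m^4 - m^3 - 45*m^2 + 97*m + 140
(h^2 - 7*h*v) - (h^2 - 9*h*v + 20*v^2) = 2*h*v - 20*v^2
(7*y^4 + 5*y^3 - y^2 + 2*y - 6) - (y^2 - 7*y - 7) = 7*y^4 + 5*y^3 - 2*y^2 + 9*y + 1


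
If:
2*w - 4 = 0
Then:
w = 2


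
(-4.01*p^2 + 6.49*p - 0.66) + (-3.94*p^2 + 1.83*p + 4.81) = -7.95*p^2 + 8.32*p + 4.15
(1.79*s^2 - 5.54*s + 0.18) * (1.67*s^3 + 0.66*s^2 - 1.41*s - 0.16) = 2.9893*s^5 - 8.0704*s^4 - 5.8797*s^3 + 7.6438*s^2 + 0.6326*s - 0.0288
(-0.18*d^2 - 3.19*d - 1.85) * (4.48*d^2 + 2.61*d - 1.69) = -0.8064*d^4 - 14.761*d^3 - 16.3097*d^2 + 0.5626*d + 3.1265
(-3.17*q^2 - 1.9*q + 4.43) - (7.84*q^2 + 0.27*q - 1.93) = -11.01*q^2 - 2.17*q + 6.36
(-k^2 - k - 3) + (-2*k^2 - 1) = -3*k^2 - k - 4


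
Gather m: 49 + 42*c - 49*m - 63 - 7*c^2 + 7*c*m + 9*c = -7*c^2 + 51*c + m*(7*c - 49) - 14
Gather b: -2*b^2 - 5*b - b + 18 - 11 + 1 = -2*b^2 - 6*b + 8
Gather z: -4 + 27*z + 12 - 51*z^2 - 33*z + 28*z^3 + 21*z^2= 28*z^3 - 30*z^2 - 6*z + 8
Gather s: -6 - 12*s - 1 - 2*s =-14*s - 7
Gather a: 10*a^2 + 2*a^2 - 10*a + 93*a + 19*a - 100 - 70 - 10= 12*a^2 + 102*a - 180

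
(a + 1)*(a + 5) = a^2 + 6*a + 5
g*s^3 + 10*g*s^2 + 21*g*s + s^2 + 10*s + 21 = (s + 3)*(s + 7)*(g*s + 1)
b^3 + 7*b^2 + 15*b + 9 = (b + 1)*(b + 3)^2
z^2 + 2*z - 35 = (z - 5)*(z + 7)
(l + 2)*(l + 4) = l^2 + 6*l + 8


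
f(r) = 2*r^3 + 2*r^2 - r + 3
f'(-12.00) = 815.00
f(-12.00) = -3153.00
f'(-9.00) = 449.00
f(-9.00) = -1284.00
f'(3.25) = 75.38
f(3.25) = 89.53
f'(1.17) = 11.89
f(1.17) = 7.77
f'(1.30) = 14.34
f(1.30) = 9.47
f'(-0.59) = -1.27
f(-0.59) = 3.88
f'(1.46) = 17.63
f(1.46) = 12.03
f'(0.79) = 5.90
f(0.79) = 4.44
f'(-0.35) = -1.66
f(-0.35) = 3.51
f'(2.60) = 49.96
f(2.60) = 49.07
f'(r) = 6*r^2 + 4*r - 1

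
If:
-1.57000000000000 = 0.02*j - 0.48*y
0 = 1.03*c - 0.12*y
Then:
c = 0.116504854368932*y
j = 24.0*y - 78.5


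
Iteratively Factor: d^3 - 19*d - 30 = (d - 5)*(d^2 + 5*d + 6) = (d - 5)*(d + 3)*(d + 2)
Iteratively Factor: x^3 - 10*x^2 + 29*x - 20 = (x - 4)*(x^2 - 6*x + 5) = (x - 4)*(x - 1)*(x - 5)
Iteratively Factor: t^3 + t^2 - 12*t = (t - 3)*(t^2 + 4*t) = t*(t - 3)*(t + 4)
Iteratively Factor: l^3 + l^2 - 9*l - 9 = (l + 1)*(l^2 - 9) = (l + 1)*(l + 3)*(l - 3)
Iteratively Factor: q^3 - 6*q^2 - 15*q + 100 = (q + 4)*(q^2 - 10*q + 25) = (q - 5)*(q + 4)*(q - 5)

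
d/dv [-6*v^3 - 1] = -18*v^2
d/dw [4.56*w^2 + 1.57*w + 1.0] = 9.12*w + 1.57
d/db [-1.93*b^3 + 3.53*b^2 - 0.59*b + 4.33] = -5.79*b^2 + 7.06*b - 0.59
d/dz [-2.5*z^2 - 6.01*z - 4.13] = -5.0*z - 6.01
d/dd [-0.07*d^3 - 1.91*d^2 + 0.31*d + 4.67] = -0.21*d^2 - 3.82*d + 0.31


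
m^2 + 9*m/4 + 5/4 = (m + 1)*(m + 5/4)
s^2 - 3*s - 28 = (s - 7)*(s + 4)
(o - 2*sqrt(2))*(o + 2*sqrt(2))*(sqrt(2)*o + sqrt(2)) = sqrt(2)*o^3 + sqrt(2)*o^2 - 8*sqrt(2)*o - 8*sqrt(2)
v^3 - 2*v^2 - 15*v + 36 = (v - 3)^2*(v + 4)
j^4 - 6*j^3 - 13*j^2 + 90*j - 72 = (j - 6)*(j - 3)*(j - 1)*(j + 4)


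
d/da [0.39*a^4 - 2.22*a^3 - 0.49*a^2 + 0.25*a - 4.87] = 1.56*a^3 - 6.66*a^2 - 0.98*a + 0.25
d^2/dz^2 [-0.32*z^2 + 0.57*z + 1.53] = -0.640000000000000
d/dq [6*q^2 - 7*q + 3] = 12*q - 7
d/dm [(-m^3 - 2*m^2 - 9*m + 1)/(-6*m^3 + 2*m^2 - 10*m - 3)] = (-14*m^4 - 88*m^3 + 65*m^2 + 8*m + 37)/(36*m^6 - 24*m^5 + 124*m^4 - 4*m^3 + 88*m^2 + 60*m + 9)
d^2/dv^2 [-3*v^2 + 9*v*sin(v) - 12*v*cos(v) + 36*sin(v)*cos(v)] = -9*v*sin(v) + 12*v*cos(v) + 24*sin(v) - 72*sin(2*v) + 18*cos(v) - 6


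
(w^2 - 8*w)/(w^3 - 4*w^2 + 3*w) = (w - 8)/(w^2 - 4*w + 3)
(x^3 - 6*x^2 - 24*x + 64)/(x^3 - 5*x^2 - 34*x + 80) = (x + 4)/(x + 5)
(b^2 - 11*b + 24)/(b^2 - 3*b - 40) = (b - 3)/(b + 5)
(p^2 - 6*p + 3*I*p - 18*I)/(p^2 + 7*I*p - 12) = (p - 6)/(p + 4*I)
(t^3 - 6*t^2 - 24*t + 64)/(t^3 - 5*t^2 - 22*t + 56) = (t - 8)/(t - 7)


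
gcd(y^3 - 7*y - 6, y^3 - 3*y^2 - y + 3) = y^2 - 2*y - 3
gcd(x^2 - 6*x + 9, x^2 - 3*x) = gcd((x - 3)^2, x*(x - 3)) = x - 3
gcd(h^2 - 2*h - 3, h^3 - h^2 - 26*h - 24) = h + 1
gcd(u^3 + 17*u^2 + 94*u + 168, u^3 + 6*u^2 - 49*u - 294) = u^2 + 13*u + 42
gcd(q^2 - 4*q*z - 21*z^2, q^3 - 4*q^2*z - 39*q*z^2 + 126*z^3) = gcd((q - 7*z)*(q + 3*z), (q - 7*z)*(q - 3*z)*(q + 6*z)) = -q + 7*z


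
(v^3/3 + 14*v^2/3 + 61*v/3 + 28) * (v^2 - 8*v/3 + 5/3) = v^5/3 + 34*v^4/9 + 76*v^3/9 - 166*v^2/9 - 367*v/9 + 140/3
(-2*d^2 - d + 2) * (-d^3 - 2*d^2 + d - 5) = 2*d^5 + 5*d^4 - 2*d^3 + 5*d^2 + 7*d - 10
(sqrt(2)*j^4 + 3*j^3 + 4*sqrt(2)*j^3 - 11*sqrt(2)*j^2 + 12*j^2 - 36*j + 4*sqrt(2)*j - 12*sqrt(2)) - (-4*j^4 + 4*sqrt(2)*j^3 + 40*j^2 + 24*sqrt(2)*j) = sqrt(2)*j^4 + 4*j^4 + 3*j^3 - 28*j^2 - 11*sqrt(2)*j^2 - 36*j - 20*sqrt(2)*j - 12*sqrt(2)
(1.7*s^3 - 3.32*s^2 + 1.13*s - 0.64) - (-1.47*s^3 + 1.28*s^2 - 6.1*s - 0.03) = 3.17*s^3 - 4.6*s^2 + 7.23*s - 0.61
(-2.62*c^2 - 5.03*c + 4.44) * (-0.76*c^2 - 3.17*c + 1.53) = 1.9912*c^4 + 12.1282*c^3 + 8.5621*c^2 - 21.7707*c + 6.7932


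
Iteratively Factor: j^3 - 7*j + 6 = (j - 1)*(j^2 + j - 6) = (j - 2)*(j - 1)*(j + 3)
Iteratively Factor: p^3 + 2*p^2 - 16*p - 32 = (p + 4)*(p^2 - 2*p - 8) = (p + 2)*(p + 4)*(p - 4)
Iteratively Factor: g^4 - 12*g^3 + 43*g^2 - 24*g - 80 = (g + 1)*(g^3 - 13*g^2 + 56*g - 80) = (g - 4)*(g + 1)*(g^2 - 9*g + 20) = (g - 5)*(g - 4)*(g + 1)*(g - 4)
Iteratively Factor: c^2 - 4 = (c + 2)*(c - 2)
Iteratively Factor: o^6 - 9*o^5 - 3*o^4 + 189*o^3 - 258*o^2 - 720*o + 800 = (o - 4)*(o^5 - 5*o^4 - 23*o^3 + 97*o^2 + 130*o - 200) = (o - 4)*(o - 1)*(o^4 - 4*o^3 - 27*o^2 + 70*o + 200) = (o - 5)*(o - 4)*(o - 1)*(o^3 + o^2 - 22*o - 40) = (o - 5)^2*(o - 4)*(o - 1)*(o^2 + 6*o + 8) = (o - 5)^2*(o - 4)*(o - 1)*(o + 2)*(o + 4)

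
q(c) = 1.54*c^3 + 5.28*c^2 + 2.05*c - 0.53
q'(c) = 4.62*c^2 + 10.56*c + 2.05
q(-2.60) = 2.77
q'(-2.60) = 5.83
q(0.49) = 1.92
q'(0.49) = 8.33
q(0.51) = 2.09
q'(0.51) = 8.64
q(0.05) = -0.41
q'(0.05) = 2.59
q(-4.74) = -55.62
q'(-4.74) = 55.80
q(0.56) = 2.54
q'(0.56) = 9.41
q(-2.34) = 3.85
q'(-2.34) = 2.64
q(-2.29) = 3.97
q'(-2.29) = 2.10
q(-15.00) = -4040.78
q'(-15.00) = 883.15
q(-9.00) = -713.96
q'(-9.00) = 281.23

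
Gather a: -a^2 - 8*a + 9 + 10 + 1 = -a^2 - 8*a + 20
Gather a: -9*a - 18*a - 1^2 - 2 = -27*a - 3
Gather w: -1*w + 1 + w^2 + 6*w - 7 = w^2 + 5*w - 6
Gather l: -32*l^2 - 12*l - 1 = -32*l^2 - 12*l - 1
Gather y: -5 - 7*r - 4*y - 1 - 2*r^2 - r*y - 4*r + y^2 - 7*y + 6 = -2*r^2 - 11*r + y^2 + y*(-r - 11)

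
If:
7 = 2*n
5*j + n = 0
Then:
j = -7/10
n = 7/2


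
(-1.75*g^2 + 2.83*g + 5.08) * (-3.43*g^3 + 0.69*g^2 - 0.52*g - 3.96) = 6.0025*g^5 - 10.9144*g^4 - 14.5617*g^3 + 8.9636*g^2 - 13.8484*g - 20.1168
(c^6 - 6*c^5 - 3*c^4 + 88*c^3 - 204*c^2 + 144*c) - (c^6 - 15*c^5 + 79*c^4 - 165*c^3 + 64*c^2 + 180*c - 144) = 9*c^5 - 82*c^4 + 253*c^3 - 268*c^2 - 36*c + 144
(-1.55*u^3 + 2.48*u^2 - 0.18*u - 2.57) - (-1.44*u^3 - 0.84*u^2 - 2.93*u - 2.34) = -0.11*u^3 + 3.32*u^2 + 2.75*u - 0.23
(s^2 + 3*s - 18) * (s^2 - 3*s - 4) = s^4 - 31*s^2 + 42*s + 72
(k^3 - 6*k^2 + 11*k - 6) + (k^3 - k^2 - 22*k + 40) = 2*k^3 - 7*k^2 - 11*k + 34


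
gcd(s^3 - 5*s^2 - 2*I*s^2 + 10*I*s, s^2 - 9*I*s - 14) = s - 2*I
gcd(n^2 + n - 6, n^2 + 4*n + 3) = n + 3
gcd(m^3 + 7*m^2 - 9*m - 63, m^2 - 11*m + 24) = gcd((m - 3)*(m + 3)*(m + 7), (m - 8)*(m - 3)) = m - 3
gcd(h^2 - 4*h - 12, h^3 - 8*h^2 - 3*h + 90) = h - 6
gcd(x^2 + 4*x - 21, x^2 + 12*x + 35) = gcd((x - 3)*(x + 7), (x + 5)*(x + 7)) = x + 7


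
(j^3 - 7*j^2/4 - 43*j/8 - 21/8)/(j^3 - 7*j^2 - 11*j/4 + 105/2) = (4*j^2 + 7*j + 3)/(2*(2*j^2 - 7*j - 30))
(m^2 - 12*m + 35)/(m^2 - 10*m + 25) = (m - 7)/(m - 5)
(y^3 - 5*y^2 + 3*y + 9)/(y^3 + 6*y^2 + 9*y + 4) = (y^2 - 6*y + 9)/(y^2 + 5*y + 4)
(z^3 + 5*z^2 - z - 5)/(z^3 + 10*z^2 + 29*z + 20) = (z - 1)/(z + 4)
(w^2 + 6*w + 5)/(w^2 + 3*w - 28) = (w^2 + 6*w + 5)/(w^2 + 3*w - 28)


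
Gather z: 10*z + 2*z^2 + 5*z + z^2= 3*z^2 + 15*z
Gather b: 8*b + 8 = 8*b + 8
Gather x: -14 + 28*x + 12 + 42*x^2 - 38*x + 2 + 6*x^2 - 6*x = 48*x^2 - 16*x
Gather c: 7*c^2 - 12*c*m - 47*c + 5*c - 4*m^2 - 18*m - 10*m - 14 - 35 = 7*c^2 + c*(-12*m - 42) - 4*m^2 - 28*m - 49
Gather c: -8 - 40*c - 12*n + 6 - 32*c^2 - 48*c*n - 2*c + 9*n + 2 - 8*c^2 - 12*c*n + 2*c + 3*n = -40*c^2 + c*(-60*n - 40)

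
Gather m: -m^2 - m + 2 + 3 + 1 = -m^2 - m + 6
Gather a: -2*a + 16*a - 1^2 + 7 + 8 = 14*a + 14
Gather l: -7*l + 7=7 - 7*l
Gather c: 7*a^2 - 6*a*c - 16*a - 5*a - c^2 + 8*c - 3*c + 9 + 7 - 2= 7*a^2 - 21*a - c^2 + c*(5 - 6*a) + 14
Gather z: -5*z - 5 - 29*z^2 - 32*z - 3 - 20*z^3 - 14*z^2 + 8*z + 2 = -20*z^3 - 43*z^2 - 29*z - 6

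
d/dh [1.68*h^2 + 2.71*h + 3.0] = 3.36*h + 2.71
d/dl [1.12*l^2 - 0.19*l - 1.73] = 2.24*l - 0.19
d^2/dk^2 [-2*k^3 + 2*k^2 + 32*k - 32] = 4 - 12*k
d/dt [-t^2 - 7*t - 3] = -2*t - 7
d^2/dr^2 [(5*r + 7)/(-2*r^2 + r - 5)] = 2*(-(4*r - 1)^2*(5*r + 7) + 3*(10*r + 3)*(2*r^2 - r + 5))/(2*r^2 - r + 5)^3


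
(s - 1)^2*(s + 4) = s^3 + 2*s^2 - 7*s + 4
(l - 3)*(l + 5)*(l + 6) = l^3 + 8*l^2 - 3*l - 90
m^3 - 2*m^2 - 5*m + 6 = (m - 3)*(m - 1)*(m + 2)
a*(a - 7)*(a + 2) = a^3 - 5*a^2 - 14*a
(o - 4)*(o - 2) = o^2 - 6*o + 8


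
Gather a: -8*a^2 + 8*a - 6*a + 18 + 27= -8*a^2 + 2*a + 45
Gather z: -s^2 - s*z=-s^2 - s*z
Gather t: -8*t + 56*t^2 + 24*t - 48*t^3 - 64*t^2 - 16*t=-48*t^3 - 8*t^2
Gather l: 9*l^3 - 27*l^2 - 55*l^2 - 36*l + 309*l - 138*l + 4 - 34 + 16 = 9*l^3 - 82*l^2 + 135*l - 14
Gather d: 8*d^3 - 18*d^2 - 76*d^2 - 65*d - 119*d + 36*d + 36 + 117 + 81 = 8*d^3 - 94*d^2 - 148*d + 234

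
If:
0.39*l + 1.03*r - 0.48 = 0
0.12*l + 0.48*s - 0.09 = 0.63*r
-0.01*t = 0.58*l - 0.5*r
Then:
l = 0.302877334679455 - 0.0129984856133266*t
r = 0.00492175668854114*t + 0.351337708228168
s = 0.0097094270570419*t + 0.572911408379606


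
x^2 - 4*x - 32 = (x - 8)*(x + 4)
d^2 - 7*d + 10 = (d - 5)*(d - 2)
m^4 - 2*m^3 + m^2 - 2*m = m*(m - 2)*(m - I)*(m + I)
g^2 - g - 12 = (g - 4)*(g + 3)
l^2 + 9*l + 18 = (l + 3)*(l + 6)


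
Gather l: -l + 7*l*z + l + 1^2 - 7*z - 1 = 7*l*z - 7*z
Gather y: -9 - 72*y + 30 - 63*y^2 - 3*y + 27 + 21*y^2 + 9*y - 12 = -42*y^2 - 66*y + 36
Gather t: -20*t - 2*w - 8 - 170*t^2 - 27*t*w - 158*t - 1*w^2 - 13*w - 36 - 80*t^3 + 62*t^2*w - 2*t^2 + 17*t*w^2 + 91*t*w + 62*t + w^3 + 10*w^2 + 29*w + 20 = -80*t^3 + t^2*(62*w - 172) + t*(17*w^2 + 64*w - 116) + w^3 + 9*w^2 + 14*w - 24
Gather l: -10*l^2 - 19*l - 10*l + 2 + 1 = -10*l^2 - 29*l + 3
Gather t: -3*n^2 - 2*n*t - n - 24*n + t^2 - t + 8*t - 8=-3*n^2 - 25*n + t^2 + t*(7 - 2*n) - 8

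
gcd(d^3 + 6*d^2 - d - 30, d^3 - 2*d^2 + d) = 1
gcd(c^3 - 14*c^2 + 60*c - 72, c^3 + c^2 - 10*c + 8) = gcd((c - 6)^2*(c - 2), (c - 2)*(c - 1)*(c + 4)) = c - 2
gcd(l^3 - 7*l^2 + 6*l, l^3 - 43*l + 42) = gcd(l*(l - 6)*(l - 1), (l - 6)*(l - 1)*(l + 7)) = l^2 - 7*l + 6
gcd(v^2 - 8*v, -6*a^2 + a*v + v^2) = 1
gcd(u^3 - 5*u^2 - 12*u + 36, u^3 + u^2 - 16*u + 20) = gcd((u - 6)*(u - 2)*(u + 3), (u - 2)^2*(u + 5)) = u - 2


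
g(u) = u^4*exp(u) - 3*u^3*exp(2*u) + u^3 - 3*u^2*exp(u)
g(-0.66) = -0.63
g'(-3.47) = 35.10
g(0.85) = -13.32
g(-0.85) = -0.98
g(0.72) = -7.00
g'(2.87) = -65031.51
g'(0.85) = -63.63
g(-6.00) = -213.05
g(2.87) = -21276.17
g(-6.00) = -213.05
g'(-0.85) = 2.08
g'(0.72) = -36.04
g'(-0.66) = 1.60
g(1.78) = -586.13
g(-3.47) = -38.27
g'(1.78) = -2109.46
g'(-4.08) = 49.67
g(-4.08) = -64.02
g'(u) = u^4*exp(u) - 6*u^3*exp(2*u) + 4*u^3*exp(u) - 9*u^2*exp(2*u) - 3*u^2*exp(u) + 3*u^2 - 6*u*exp(u)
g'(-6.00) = 108.90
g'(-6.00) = 108.90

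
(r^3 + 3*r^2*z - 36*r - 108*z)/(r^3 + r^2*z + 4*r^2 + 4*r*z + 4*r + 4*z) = (r^3 + 3*r^2*z - 36*r - 108*z)/(r^3 + r^2*z + 4*r^2 + 4*r*z + 4*r + 4*z)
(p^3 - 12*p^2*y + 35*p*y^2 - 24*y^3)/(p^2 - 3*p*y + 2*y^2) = (-p^2 + 11*p*y - 24*y^2)/(-p + 2*y)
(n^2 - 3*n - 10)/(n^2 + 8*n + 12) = (n - 5)/(n + 6)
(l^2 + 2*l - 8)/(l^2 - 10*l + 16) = (l + 4)/(l - 8)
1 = 1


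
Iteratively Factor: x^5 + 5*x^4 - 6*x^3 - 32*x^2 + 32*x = (x - 2)*(x^4 + 7*x^3 + 8*x^2 - 16*x) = (x - 2)*(x + 4)*(x^3 + 3*x^2 - 4*x) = (x - 2)*(x - 1)*(x + 4)*(x^2 + 4*x) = (x - 2)*(x - 1)*(x + 4)^2*(x)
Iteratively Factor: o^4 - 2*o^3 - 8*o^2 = (o + 2)*(o^3 - 4*o^2) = (o - 4)*(o + 2)*(o^2) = o*(o - 4)*(o + 2)*(o)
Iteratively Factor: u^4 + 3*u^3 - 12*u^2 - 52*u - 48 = (u + 2)*(u^3 + u^2 - 14*u - 24) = (u - 4)*(u + 2)*(u^2 + 5*u + 6) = (u - 4)*(u + 2)*(u + 3)*(u + 2)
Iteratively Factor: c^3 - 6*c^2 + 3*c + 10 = (c + 1)*(c^2 - 7*c + 10) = (c - 5)*(c + 1)*(c - 2)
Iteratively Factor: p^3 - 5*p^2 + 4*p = (p)*(p^2 - 5*p + 4) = p*(p - 4)*(p - 1)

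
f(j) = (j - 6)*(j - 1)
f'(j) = 2*j - 7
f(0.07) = 5.51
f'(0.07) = -6.86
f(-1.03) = 14.27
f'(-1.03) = -9.06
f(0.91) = 0.46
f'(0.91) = -5.18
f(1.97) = -3.91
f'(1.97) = -3.06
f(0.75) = 1.31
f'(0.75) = -5.50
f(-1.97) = 23.67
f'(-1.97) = -10.94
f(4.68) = -4.86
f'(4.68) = 2.36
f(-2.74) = 32.69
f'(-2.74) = -12.48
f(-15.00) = 336.00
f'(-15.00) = -37.00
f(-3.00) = 36.00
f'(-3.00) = -13.00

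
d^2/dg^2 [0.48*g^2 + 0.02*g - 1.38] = 0.960000000000000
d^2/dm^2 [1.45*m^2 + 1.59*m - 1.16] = 2.90000000000000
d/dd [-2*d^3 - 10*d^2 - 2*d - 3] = -6*d^2 - 20*d - 2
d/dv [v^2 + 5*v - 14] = 2*v + 5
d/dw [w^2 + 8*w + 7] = 2*w + 8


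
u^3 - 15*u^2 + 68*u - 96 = (u - 8)*(u - 4)*(u - 3)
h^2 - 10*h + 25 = (h - 5)^2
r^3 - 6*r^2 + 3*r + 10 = (r - 5)*(r - 2)*(r + 1)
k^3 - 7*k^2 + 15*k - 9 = (k - 3)^2*(k - 1)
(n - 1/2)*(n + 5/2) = n^2 + 2*n - 5/4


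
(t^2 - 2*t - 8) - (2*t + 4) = t^2 - 4*t - 12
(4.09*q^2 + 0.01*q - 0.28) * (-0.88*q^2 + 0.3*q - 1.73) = -3.5992*q^4 + 1.2182*q^3 - 6.8263*q^2 - 0.1013*q + 0.4844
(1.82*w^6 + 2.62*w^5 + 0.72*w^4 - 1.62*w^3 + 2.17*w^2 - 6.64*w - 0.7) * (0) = 0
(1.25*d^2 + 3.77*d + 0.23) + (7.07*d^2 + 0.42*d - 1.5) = 8.32*d^2 + 4.19*d - 1.27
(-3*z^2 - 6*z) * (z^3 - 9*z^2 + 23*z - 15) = -3*z^5 + 21*z^4 - 15*z^3 - 93*z^2 + 90*z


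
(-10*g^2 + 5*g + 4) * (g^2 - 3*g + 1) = -10*g^4 + 35*g^3 - 21*g^2 - 7*g + 4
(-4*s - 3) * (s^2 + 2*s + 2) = -4*s^3 - 11*s^2 - 14*s - 6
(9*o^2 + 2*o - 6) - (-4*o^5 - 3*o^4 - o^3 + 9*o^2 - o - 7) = 4*o^5 + 3*o^4 + o^3 + 3*o + 1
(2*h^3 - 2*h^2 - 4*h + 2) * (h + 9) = 2*h^4 + 16*h^3 - 22*h^2 - 34*h + 18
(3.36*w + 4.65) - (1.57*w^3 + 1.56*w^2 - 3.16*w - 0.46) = -1.57*w^3 - 1.56*w^2 + 6.52*w + 5.11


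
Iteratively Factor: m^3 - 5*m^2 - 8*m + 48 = (m - 4)*(m^2 - m - 12) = (m - 4)^2*(m + 3)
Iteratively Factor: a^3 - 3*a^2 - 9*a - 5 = (a + 1)*(a^2 - 4*a - 5) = (a - 5)*(a + 1)*(a + 1)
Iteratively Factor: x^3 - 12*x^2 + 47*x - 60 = (x - 4)*(x^2 - 8*x + 15) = (x - 5)*(x - 4)*(x - 3)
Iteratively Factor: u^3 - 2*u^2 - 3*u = (u + 1)*(u^2 - 3*u) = u*(u + 1)*(u - 3)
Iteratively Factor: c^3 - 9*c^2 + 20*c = (c - 5)*(c^2 - 4*c) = (c - 5)*(c - 4)*(c)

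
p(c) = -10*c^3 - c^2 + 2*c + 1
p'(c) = -30*c^2 - 2*c + 2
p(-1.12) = 11.55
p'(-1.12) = -33.39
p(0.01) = 1.02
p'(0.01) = 1.98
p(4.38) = -849.70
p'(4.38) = -582.29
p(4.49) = -915.37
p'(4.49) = -611.78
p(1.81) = -57.95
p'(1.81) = -99.90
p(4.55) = -952.57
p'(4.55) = -628.18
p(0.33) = 1.19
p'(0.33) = -1.93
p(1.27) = -18.56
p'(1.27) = -48.93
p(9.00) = -7352.00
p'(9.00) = -2446.00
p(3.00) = -272.00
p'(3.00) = -274.00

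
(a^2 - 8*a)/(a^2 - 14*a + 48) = a/(a - 6)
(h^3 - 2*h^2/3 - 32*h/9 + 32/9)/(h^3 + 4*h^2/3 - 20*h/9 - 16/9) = (3*h - 4)/(3*h + 2)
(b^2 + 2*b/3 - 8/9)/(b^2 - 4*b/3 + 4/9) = (3*b + 4)/(3*b - 2)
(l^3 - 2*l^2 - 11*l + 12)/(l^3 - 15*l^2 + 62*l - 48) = (l^2 - l - 12)/(l^2 - 14*l + 48)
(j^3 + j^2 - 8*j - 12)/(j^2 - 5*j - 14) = (j^2 - j - 6)/(j - 7)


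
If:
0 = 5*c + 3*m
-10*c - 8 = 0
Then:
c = -4/5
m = 4/3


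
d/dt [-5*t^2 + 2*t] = 2 - 10*t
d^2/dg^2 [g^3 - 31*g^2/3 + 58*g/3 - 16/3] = 6*g - 62/3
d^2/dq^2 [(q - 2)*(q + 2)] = 2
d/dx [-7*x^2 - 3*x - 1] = -14*x - 3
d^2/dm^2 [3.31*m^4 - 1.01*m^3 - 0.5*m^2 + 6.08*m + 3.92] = 39.72*m^2 - 6.06*m - 1.0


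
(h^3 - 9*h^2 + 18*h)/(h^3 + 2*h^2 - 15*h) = (h - 6)/(h + 5)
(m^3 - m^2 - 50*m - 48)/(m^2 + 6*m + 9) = (m^3 - m^2 - 50*m - 48)/(m^2 + 6*m + 9)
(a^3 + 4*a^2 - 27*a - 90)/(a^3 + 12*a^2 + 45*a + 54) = (a - 5)/(a + 3)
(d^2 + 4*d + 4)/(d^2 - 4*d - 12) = (d + 2)/(d - 6)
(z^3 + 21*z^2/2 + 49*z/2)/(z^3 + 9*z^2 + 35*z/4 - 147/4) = 2*z/(2*z - 3)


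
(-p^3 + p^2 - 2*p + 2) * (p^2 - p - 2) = -p^5 + 2*p^4 - p^3 + 2*p^2 + 2*p - 4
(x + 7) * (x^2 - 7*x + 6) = x^3 - 43*x + 42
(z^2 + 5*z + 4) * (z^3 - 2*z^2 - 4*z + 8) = z^5 + 3*z^4 - 10*z^3 - 20*z^2 + 24*z + 32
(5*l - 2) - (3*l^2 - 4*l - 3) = -3*l^2 + 9*l + 1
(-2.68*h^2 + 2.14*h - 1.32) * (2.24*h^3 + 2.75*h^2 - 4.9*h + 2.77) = -6.0032*h^5 - 2.5764*h^4 + 16.0602*h^3 - 21.5396*h^2 + 12.3958*h - 3.6564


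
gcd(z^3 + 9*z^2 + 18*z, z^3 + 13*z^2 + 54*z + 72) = z^2 + 9*z + 18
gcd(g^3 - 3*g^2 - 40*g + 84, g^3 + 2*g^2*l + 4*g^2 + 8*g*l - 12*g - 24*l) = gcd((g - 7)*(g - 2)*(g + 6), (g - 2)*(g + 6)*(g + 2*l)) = g^2 + 4*g - 12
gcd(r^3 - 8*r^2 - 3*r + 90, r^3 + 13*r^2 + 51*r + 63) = r + 3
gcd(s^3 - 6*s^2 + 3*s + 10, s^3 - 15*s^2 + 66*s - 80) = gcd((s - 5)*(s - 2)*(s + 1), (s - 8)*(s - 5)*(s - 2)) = s^2 - 7*s + 10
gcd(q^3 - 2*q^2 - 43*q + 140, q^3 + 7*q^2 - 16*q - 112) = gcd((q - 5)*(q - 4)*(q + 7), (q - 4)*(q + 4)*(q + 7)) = q^2 + 3*q - 28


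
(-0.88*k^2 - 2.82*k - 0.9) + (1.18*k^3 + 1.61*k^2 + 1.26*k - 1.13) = 1.18*k^3 + 0.73*k^2 - 1.56*k - 2.03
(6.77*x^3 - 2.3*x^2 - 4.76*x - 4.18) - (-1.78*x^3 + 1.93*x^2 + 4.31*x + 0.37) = 8.55*x^3 - 4.23*x^2 - 9.07*x - 4.55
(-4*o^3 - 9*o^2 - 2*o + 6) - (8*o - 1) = -4*o^3 - 9*o^2 - 10*o + 7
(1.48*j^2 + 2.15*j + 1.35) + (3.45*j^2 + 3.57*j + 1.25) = 4.93*j^2 + 5.72*j + 2.6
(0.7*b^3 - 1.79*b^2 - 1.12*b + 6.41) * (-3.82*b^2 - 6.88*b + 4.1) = -2.674*b^5 + 2.0218*b^4 + 19.4636*b^3 - 24.1196*b^2 - 48.6928*b + 26.281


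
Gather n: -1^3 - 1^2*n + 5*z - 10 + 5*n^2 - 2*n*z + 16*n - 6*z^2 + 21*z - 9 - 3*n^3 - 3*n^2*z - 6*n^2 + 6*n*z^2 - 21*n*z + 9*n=-3*n^3 + n^2*(-3*z - 1) + n*(6*z^2 - 23*z + 24) - 6*z^2 + 26*z - 20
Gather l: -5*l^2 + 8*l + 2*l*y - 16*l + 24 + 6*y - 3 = -5*l^2 + l*(2*y - 8) + 6*y + 21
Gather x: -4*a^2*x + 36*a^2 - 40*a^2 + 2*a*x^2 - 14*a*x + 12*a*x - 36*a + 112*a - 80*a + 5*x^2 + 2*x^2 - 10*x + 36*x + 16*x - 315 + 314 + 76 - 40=-4*a^2 - 4*a + x^2*(2*a + 7) + x*(-4*a^2 - 2*a + 42) + 35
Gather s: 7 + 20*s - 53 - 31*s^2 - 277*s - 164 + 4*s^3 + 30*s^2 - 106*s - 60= 4*s^3 - s^2 - 363*s - 270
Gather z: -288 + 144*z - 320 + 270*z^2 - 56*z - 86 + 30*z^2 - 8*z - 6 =300*z^2 + 80*z - 700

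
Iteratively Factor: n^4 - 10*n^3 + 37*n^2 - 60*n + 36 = (n - 3)*(n^3 - 7*n^2 + 16*n - 12) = (n - 3)^2*(n^2 - 4*n + 4) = (n - 3)^2*(n - 2)*(n - 2)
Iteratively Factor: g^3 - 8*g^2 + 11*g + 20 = (g - 4)*(g^2 - 4*g - 5) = (g - 4)*(g + 1)*(g - 5)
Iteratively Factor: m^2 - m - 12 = (m - 4)*(m + 3)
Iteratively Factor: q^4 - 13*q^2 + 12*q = (q)*(q^3 - 13*q + 12) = q*(q - 1)*(q^2 + q - 12) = q*(q - 1)*(q + 4)*(q - 3)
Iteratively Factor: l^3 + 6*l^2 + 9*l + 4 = (l + 1)*(l^2 + 5*l + 4) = (l + 1)*(l + 4)*(l + 1)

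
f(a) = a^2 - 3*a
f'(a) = 2*a - 3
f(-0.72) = 2.68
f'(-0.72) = -4.44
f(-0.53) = 1.87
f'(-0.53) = -4.06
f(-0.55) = 1.95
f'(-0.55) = -4.10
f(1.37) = -2.23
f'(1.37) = -0.26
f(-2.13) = 10.93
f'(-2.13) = -7.26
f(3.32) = 1.06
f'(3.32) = 3.64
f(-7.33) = 75.72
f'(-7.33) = -17.66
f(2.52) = -1.21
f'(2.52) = 2.04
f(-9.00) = 108.00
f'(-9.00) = -21.00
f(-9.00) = 108.00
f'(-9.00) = -21.00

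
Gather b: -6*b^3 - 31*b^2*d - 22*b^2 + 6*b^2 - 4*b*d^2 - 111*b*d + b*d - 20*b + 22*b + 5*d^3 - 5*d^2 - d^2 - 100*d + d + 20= -6*b^3 + b^2*(-31*d - 16) + b*(-4*d^2 - 110*d + 2) + 5*d^3 - 6*d^2 - 99*d + 20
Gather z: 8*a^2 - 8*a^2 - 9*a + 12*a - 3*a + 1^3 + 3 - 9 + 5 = 0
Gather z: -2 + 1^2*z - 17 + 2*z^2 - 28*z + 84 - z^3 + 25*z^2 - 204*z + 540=-z^3 + 27*z^2 - 231*z + 605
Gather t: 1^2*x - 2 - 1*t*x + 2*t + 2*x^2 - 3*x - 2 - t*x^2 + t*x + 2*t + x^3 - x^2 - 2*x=t*(4 - x^2) + x^3 + x^2 - 4*x - 4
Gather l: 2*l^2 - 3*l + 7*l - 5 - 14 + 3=2*l^2 + 4*l - 16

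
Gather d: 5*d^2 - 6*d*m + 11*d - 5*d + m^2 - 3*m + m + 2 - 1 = 5*d^2 + d*(6 - 6*m) + m^2 - 2*m + 1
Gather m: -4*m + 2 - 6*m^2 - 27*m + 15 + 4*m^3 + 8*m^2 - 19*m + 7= 4*m^3 + 2*m^2 - 50*m + 24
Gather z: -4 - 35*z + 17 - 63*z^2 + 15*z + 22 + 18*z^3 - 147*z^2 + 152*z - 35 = 18*z^3 - 210*z^2 + 132*z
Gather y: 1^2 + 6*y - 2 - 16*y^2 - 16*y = -16*y^2 - 10*y - 1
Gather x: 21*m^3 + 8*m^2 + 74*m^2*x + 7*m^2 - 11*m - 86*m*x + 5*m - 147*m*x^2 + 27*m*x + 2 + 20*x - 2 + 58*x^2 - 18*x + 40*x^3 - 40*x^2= 21*m^3 + 15*m^2 - 6*m + 40*x^3 + x^2*(18 - 147*m) + x*(74*m^2 - 59*m + 2)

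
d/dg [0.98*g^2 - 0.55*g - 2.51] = 1.96*g - 0.55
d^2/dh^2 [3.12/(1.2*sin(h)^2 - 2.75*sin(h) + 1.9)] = (-17.9712*sin(h)^4 + 30.888*sin(h)^3 + 31.8162*sin(h)^2 - 78.078*sin(h) + 32.9628)/(1.2*sin(h)^2 - 2.75*sin(h) + 1.9)^3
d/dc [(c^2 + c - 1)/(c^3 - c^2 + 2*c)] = (-c^4 - 2*c^3 + 6*c^2 - 2*c + 2)/(c^2*(c^4 - 2*c^3 + 5*c^2 - 4*c + 4))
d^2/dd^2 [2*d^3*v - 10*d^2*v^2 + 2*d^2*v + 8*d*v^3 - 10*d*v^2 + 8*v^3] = 4*v*(3*d - 5*v + 1)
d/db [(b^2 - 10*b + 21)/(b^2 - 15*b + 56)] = -5/(b^2 - 16*b + 64)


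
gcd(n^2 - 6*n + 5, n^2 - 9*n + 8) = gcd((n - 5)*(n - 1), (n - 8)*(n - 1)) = n - 1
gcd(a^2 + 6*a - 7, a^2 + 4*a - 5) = a - 1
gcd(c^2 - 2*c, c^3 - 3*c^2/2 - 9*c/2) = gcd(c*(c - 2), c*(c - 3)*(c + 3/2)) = c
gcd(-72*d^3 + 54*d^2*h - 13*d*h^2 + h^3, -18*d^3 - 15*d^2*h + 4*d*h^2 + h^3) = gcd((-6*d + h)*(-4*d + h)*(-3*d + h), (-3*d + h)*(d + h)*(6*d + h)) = 3*d - h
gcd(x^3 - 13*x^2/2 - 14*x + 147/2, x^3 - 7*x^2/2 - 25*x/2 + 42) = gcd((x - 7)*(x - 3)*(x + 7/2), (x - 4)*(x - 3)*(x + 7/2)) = x^2 + x/2 - 21/2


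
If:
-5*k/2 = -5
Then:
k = 2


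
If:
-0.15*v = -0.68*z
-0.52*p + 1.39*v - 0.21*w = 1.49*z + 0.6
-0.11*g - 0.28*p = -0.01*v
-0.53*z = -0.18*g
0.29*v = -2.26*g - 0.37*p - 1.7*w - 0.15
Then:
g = 0.27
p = -0.09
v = 0.42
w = -0.50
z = 0.09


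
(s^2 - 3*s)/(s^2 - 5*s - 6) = s*(3 - s)/(-s^2 + 5*s + 6)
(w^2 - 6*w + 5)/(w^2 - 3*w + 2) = (w - 5)/(w - 2)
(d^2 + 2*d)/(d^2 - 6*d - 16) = d/(d - 8)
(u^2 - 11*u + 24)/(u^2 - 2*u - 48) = (u - 3)/(u + 6)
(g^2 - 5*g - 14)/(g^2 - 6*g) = (g^2 - 5*g - 14)/(g*(g - 6))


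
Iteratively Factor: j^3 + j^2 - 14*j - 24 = (j + 3)*(j^2 - 2*j - 8) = (j - 4)*(j + 3)*(j + 2)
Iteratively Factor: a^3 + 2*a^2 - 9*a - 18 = (a + 3)*(a^2 - a - 6) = (a - 3)*(a + 3)*(a + 2)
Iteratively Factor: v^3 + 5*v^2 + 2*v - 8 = (v + 4)*(v^2 + v - 2) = (v - 1)*(v + 4)*(v + 2)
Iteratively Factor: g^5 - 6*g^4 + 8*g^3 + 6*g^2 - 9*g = (g + 1)*(g^4 - 7*g^3 + 15*g^2 - 9*g) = (g - 1)*(g + 1)*(g^3 - 6*g^2 + 9*g) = g*(g - 1)*(g + 1)*(g^2 - 6*g + 9) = g*(g - 3)*(g - 1)*(g + 1)*(g - 3)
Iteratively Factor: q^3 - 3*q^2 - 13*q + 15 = (q - 1)*(q^2 - 2*q - 15) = (q - 5)*(q - 1)*(q + 3)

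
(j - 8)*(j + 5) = j^2 - 3*j - 40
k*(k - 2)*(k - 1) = k^3 - 3*k^2 + 2*k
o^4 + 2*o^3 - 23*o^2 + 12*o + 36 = (o - 3)*(o - 2)*(o + 1)*(o + 6)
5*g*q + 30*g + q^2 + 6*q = (5*g + q)*(q + 6)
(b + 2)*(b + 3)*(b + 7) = b^3 + 12*b^2 + 41*b + 42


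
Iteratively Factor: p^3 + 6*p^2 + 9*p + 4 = (p + 4)*(p^2 + 2*p + 1) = (p + 1)*(p + 4)*(p + 1)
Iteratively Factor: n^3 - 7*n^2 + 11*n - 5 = (n - 1)*(n^2 - 6*n + 5) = (n - 1)^2*(n - 5)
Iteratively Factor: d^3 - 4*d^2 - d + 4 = (d - 1)*(d^2 - 3*d - 4) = (d - 1)*(d + 1)*(d - 4)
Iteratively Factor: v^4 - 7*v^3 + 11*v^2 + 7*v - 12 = (v - 4)*(v^3 - 3*v^2 - v + 3) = (v - 4)*(v - 1)*(v^2 - 2*v - 3) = (v - 4)*(v - 3)*(v - 1)*(v + 1)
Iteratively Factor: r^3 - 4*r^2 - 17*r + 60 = (r - 5)*(r^2 + r - 12) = (r - 5)*(r - 3)*(r + 4)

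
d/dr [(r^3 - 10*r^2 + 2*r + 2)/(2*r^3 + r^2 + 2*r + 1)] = (21*r^4 - 4*r^3 - 31*r^2 - 24*r - 2)/(4*r^6 + 4*r^5 + 9*r^4 + 8*r^3 + 6*r^2 + 4*r + 1)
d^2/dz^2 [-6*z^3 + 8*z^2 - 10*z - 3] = 16 - 36*z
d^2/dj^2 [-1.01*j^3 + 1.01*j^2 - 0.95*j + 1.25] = 2.02 - 6.06*j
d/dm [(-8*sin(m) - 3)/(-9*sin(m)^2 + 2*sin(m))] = 6*(-12*cos(m) - 9/tan(m) + cos(m)/sin(m)^2)/(9*sin(m) - 2)^2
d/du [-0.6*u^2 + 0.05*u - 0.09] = 0.05 - 1.2*u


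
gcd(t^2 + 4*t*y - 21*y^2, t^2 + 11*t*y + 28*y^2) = t + 7*y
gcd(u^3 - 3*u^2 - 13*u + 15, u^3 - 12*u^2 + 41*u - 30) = u^2 - 6*u + 5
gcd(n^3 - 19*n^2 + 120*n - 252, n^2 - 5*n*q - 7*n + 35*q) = n - 7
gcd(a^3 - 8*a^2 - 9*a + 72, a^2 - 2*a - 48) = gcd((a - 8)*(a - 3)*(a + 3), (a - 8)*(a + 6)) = a - 8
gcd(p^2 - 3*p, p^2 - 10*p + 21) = p - 3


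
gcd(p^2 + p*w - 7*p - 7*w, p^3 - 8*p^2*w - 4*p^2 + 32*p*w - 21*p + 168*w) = p - 7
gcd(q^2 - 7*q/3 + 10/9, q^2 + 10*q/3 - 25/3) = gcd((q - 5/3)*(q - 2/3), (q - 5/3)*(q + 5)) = q - 5/3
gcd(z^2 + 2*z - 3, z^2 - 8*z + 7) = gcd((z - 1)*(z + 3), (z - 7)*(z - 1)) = z - 1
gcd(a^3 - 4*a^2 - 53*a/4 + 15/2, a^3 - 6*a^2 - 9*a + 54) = a - 6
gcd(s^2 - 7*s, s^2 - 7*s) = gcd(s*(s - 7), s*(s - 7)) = s^2 - 7*s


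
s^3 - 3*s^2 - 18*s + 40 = (s - 5)*(s - 2)*(s + 4)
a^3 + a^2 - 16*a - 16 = (a - 4)*(a + 1)*(a + 4)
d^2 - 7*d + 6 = (d - 6)*(d - 1)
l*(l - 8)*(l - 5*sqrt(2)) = l^3 - 8*l^2 - 5*sqrt(2)*l^2 + 40*sqrt(2)*l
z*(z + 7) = z^2 + 7*z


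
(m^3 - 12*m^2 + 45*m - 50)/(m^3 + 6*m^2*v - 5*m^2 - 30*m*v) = (m^2 - 7*m + 10)/(m*(m + 6*v))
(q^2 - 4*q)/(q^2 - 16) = q/(q + 4)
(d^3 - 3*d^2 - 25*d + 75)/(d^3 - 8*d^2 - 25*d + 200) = (d - 3)/(d - 8)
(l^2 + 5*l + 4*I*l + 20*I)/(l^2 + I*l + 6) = (l^2 + l*(5 + 4*I) + 20*I)/(l^2 + I*l + 6)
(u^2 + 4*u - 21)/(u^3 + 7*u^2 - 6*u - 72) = (u + 7)/(u^2 + 10*u + 24)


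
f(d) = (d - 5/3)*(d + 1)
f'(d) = 2*d - 2/3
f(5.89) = 29.10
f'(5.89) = 11.11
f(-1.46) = 1.44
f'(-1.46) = -3.59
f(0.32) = -1.78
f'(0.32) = -0.03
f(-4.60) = 22.56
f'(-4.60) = -9.87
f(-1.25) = 0.73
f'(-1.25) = -3.17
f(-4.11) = 17.97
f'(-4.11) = -8.89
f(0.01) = -1.67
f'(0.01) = -0.65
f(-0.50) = -1.08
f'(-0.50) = -1.67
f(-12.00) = 150.33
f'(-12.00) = -24.67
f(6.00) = 30.33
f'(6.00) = 11.33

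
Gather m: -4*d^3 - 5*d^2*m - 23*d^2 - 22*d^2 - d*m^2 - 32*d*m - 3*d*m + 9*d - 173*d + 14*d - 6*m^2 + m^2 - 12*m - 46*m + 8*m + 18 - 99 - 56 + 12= -4*d^3 - 45*d^2 - 150*d + m^2*(-d - 5) + m*(-5*d^2 - 35*d - 50) - 125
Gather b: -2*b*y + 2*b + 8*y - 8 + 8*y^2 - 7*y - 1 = b*(2 - 2*y) + 8*y^2 + y - 9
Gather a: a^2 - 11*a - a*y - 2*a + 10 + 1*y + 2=a^2 + a*(-y - 13) + y + 12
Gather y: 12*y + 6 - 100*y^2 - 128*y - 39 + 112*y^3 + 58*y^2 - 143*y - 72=112*y^3 - 42*y^2 - 259*y - 105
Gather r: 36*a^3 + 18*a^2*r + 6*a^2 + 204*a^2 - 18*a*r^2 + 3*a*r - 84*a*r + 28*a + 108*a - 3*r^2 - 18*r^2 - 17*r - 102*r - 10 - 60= 36*a^3 + 210*a^2 + 136*a + r^2*(-18*a - 21) + r*(18*a^2 - 81*a - 119) - 70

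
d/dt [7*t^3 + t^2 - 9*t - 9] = 21*t^2 + 2*t - 9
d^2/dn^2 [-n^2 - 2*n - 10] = -2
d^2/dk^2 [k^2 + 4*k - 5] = 2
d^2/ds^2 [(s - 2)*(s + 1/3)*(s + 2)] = 6*s + 2/3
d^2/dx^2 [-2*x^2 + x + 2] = -4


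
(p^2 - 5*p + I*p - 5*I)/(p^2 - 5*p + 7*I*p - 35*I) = (p + I)/(p + 7*I)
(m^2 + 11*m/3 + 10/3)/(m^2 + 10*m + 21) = (3*m^2 + 11*m + 10)/(3*(m^2 + 10*m + 21))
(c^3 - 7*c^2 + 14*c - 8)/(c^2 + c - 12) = (c^3 - 7*c^2 + 14*c - 8)/(c^2 + c - 12)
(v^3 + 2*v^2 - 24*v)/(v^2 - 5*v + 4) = v*(v + 6)/(v - 1)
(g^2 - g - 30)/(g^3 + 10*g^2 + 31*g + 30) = (g - 6)/(g^2 + 5*g + 6)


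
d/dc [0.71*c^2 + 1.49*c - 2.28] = 1.42*c + 1.49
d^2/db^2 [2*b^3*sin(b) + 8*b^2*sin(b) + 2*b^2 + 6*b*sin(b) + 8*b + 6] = -2*b^3*sin(b) - 8*b^2*sin(b) + 12*b^2*cos(b) + 6*b*sin(b) + 32*b*cos(b) + 16*sin(b) + 12*cos(b) + 4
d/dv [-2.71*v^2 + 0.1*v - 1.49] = 0.1 - 5.42*v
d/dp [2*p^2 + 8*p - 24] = 4*p + 8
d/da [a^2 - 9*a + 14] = 2*a - 9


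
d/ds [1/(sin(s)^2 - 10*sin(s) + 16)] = 2*(5 - sin(s))*cos(s)/(sin(s)^2 - 10*sin(s) + 16)^2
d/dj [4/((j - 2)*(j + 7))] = 4*(-2*j - 5)/(j^4 + 10*j^3 - 3*j^2 - 140*j + 196)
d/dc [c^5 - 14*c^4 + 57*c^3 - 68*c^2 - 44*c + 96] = 5*c^4 - 56*c^3 + 171*c^2 - 136*c - 44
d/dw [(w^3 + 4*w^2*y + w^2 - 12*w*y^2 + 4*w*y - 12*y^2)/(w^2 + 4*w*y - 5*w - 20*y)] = (-(2*w + 4*y - 5)*(w^3 + 4*w^2*y + w^2 - 12*w*y^2 + 4*w*y - 12*y^2) + (w^2 + 4*w*y - 5*w - 20*y)*(3*w^2 + 8*w*y + 2*w - 12*y^2 + 4*y))/(w^2 + 4*w*y - 5*w - 20*y)^2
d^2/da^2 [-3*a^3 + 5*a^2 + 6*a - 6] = 10 - 18*a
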